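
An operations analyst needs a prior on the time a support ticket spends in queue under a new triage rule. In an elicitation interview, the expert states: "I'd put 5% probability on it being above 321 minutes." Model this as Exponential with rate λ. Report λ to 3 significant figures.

λ ≈ 0.00933

P(T > 321.0) = e^(−λ·321.0) = 0.05, so λ = −ln(0.05)/321.0 = 0.00933.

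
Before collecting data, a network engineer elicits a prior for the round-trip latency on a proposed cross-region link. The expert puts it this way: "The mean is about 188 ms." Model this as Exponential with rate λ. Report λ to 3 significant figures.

Exponential mean = 1/λ, so λ = 1/188.0 = 0.00532.

λ ≈ 0.00532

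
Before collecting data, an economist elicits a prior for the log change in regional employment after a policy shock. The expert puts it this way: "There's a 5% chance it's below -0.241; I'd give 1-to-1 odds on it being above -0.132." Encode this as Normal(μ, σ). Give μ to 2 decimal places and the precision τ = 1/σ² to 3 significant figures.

The p-quantile of Normal(μ,σ) is μ + z_p·σ, with z_{0.05} = -1.645 and z_{0.5} = 0.
Eliminate σ: μ = (z₂·x₁ − z₁·x₂)/(z₂ − z₁) = (0·-0.241 − (-1.645)·-0.132)/1.645 = -0.13.
Then σ = (x₂ − x₁)/(z₂ − z₁) = (-0.132 − -0.241)/1.645 = 0.07.
Precision τ = 1/σ² = 1/0.06627² = 228.

μ = -0.13, τ = 228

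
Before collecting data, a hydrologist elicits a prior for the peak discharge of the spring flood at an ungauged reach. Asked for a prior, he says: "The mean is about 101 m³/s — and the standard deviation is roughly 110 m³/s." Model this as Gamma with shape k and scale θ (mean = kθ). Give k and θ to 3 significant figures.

For Gamma(k, scale θ): mean = kθ, variance = kθ², so CV = 1/√k.
CV = SD/mean = 110/101 = 1.089, hence k = 1/CV² = 0.843.
Then θ = mean/k = 101/0.843 = 120.

k ≈ 0.843, θ ≈ 120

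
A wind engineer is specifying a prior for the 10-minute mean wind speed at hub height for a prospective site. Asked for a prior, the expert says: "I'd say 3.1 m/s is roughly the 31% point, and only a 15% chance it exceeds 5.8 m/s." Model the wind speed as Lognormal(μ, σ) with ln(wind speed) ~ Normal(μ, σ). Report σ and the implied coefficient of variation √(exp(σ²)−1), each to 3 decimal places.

σ ≈ 0.409, CV ≈ 0.427

If T ~ Lognormal(μ,σ) then ln T ~ Normal(μ,σ), so the p-quantile of ln T is μ + z_p·σ.
ln(3.1) = 1.131 and ln(5.8) = 1.758; z_{0.31} = -0.4959, z_{0.85} = 1.036.
σ = (1.758 − 1.131)/(1.036 − (-0.4959)) = 0.409.
μ = 1.131 − (-0.4959)·0.409 = 1.334.
CV = √(exp(σ²)−1) = √(exp(0.1671)−1) = 0.427.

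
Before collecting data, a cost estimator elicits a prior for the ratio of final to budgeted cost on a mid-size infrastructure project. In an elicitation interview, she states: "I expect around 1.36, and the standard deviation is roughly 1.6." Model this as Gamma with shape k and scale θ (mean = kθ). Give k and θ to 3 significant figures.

k ≈ 0.722, θ ≈ 1.88

For Gamma(k, scale θ): mean = kθ, variance = kθ², so CV = 1/√k.
CV = SD/mean = 1.6/1.36 = 1.176, hence k = 1/CV² = 0.722.
Then θ = mean/k = 1.36/0.722 = 1.88.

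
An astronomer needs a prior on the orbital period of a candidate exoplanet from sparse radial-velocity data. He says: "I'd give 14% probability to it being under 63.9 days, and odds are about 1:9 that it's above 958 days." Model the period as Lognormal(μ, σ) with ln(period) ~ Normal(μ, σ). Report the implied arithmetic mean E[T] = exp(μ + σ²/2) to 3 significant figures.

E[T] ≈ 425 days

If T ~ Lognormal(μ,σ) then ln T ~ Normal(μ,σ), so the p-quantile of ln T is μ + z_p·σ.
ln(63.9) = 4.157 and ln(958) = 6.865; z_{0.14} = -1.08, z_{0.9} = 1.282.
σ = (6.865 − 4.157)/(1.282 − (-1.08)) = 1.146.
μ = 4.157 − (-1.08)·1.146 = 5.396.
E[T] = exp(μ + σ²/2) = exp(5.396 + 0.6571) = 425 days.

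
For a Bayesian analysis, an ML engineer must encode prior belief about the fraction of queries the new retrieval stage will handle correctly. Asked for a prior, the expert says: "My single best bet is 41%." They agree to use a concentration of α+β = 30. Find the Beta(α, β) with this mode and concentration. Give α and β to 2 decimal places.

α = 12.48, β = 17.52

For α,β > 1 the Beta mode is (α−1)/(α+β−2). With α+β = 30, the mode is (α−1)/28.
Set (α−1)/28 = 0.41 → α = 1 + 0.41·28 = 12.48.
β = 30 − α = 17.52.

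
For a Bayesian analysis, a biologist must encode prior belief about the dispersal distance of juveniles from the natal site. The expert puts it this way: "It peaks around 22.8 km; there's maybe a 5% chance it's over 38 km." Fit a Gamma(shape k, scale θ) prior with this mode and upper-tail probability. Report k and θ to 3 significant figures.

Gamma(k,θ) with k>1 has mode (k−1)θ, so θ = 22.8/(k−1).
Need P(X < 38) = 0.95 with θ tied to k this way. Start at k = 2, θ = 22.8: P(X<38) ≈ 0.496.
Too low — raise k to concentrate. Iterating converges to k ≈ 11.7.
Then θ = 22.8/(11.7−1) ≈ 2.13.

k ≈ 11.7, θ ≈ 2.13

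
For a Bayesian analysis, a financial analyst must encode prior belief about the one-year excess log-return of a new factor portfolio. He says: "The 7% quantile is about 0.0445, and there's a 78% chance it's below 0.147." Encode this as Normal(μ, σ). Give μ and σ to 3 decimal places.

μ = 0.112, σ = 0.046

The p-quantile of Normal(μ,σ) is μ + z_p·σ, with z_{0.07} = -1.476 and z_{0.78} = 0.7722.
Eliminate σ: μ = (z₂·x₁ − z₁·x₂)/(z₂ − z₁) = (0.7722·0.0445 − (-1.476)·0.147)/2.248 = 0.112.
Then σ = (x₂ − x₁)/(z₂ − z₁) = (0.147 − 0.0445)/2.248 = 0.046.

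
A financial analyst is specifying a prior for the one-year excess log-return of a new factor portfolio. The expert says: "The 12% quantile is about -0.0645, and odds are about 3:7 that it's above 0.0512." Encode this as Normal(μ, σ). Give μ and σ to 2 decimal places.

For Normal(μ,σ), the p-quantile is μ + z_p·σ. Here z_{0.12} = -1.175, z_{0.7} = 0.5244.
So -0.0645 = μ − 1.175σ and 0.0512 = μ + 0.5244σ.
Subtracting: σ = (0.0512 − -0.0645)/(0.5244 − (-1.175)) = 0.07.
Then μ = -0.0645 − (-1.175)·0.07 = 0.02.

μ = 0.02, σ = 0.07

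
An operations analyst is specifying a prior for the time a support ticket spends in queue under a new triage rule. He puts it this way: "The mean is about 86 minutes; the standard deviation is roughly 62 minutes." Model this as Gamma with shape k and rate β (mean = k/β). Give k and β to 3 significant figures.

k ≈ 1.92, β ≈ 0.0224

For Gamma(k, rate β): mean = k/β, variance = k/β², so CV = 1/√k.
CV = SD/mean = 62/86 = 0.7209, hence k = 1/CV² = 1.92.
Then β = k/mean = 1.92/86 = 0.0224.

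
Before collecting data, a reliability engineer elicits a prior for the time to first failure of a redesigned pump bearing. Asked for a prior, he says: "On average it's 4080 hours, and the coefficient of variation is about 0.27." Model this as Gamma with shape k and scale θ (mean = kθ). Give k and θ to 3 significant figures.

k ≈ 13.7, θ ≈ 297

For Gamma(k, scale θ): mean = kθ, variance = kθ², so CV = 1/√k.
CV = 0.27, hence k = 1/CV² = 13.7.
Then θ = mean/k = 4080/13.7 = 297.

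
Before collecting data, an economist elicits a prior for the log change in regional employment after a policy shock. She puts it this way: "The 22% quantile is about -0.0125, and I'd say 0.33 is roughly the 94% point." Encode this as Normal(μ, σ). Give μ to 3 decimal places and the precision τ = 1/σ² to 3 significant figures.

The p-quantile of Normal(μ,σ) is μ + z_p·σ, with z_{0.22} = -0.7722 and z_{0.94} = 1.555.
Eliminate σ: μ = (z₂·x₁ − z₁·x₂)/(z₂ − z₁) = (1.555·-0.0125 − (-0.7722)·0.33)/2.327 = 0.101.
Then σ = (x₂ − x₁)/(z₂ − z₁) = (0.33 − -0.0125)/2.327 = 0.147.
Precision τ = 1/σ² = 1/0.1472² = 46.2.

μ = 0.101, τ = 46.2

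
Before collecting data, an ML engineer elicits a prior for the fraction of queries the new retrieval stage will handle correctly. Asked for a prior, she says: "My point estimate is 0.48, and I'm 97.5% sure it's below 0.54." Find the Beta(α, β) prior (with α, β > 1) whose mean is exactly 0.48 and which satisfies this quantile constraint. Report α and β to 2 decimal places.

With mean 0.48 fixed, write α = 0.48s, β = 0.52s where s = α+β.
Need P(θ < 0.54) = 0.975 under Beta(0.48s, 0.52s). Normal approximation: (q−m)/√(m(1−m)/s) ≈ z_{0.975} = 1.96, so s ≈ 0.48·0.52·(1.96)²/(0.54−0.48)² = 266.3.
At s = 266.3: P(θ<0.54) ≈ 0.975. Adjusting to match 0.975 gives s ≈ 266.18.
So α = 0.48·266.18 ≈ 127.77, β = 0.52·266.18 ≈ 138.41.

α ≈ 127.77, β ≈ 138.41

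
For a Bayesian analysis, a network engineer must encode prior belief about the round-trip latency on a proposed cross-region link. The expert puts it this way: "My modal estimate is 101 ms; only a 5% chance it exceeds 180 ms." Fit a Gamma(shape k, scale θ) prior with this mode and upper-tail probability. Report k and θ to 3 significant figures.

Gamma(k,θ) with k>1 has mode (k−1)θ, so θ = 101/(k−1).
Need P(X < 180) = 0.95 with θ tied to k this way. Start at k = 2, θ = 101: P(X<180) ≈ 0.532.
Too low — raise k to concentrate. Iterating converges to k ≈ 9.35.
Then θ = 101/(9.35−1) ≈ 12.1.

k ≈ 9.35, θ ≈ 12.1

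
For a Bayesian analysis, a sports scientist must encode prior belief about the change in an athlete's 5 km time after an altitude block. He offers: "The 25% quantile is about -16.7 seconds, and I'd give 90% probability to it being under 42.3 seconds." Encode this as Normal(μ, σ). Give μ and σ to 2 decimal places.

The p-quantile of Normal(μ,σ) is μ + z_p·σ, with z_{0.25} = -0.6745 and z_{0.9} = 1.282.
Eliminate σ: μ = (z₂·x₁ − z₁·x₂)/(z₂ − z₁) = (1.282·-16.7 − (-0.6745)·42.3)/1.956 = 3.64.
Then σ = (x₂ − x₁)/(z₂ − z₁) = (42.3 − -16.7)/1.956 = 30.16.

μ = 3.64, σ = 30.16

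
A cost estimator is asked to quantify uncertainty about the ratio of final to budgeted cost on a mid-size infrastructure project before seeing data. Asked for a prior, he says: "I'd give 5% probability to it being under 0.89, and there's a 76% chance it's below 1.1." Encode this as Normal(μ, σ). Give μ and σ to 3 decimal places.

μ = 1.037, σ = 0.089

The p-quantile of Normal(μ,σ) is μ + z_p·σ, with z_{0.05} = -1.645 and z_{0.76} = 0.7063.
Eliminate σ: μ = (z₂·x₁ − z₁·x₂)/(z₂ − z₁) = (0.7063·0.89 − (-1.645)·1.1)/2.351 = 1.037.
Then σ = (x₂ − x₁)/(z₂ − z₁) = (1.1 − 0.89)/2.351 = 0.089.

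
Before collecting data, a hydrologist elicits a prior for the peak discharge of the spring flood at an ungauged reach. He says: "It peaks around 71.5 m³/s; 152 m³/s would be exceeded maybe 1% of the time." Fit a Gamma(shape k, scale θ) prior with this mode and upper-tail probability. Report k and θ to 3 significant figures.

Gamma(k,θ) with k>1 has mode (k−1)θ, so θ = 71.5/(k−1).
Need P(X < 152) = 0.99 with θ tied to k this way. Start at k = 2, θ = 71.5: P(X<152) ≈ 0.627.
Too low — raise k to concentrate. Iterating converges to k ≈ 9.53.
Then θ = 71.5/(9.53−1) ≈ 8.38.

k ≈ 9.53, θ ≈ 8.38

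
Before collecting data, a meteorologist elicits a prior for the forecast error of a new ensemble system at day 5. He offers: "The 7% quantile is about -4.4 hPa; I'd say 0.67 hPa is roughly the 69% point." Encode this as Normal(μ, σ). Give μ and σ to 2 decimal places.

μ = -0.61, σ = 2.57

The p-quantile of Normal(μ,σ) is μ + z_p·σ, with z_{0.07} = -1.476 and z_{0.69} = 0.4959.
Eliminate σ: μ = (z₂·x₁ − z₁·x₂)/(z₂ − z₁) = (0.4959·-4.4 − (-1.476)·0.67)/1.972 = -0.61.
Then σ = (x₂ − x₁)/(z₂ − z₁) = (0.67 − -4.4)/1.972 = 2.57.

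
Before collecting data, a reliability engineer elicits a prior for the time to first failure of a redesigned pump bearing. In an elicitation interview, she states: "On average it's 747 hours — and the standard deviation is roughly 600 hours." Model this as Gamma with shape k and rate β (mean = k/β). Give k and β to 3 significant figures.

k ≈ 1.55, β ≈ 0.00208

For Gamma(k, rate β): mean = k/β, variance = k/β², so CV = 1/√k.
CV = SD/mean = 600/747 = 0.8032, hence k = 1/CV² = 1.55.
Then β = k/mean = 1.55/747 = 0.00208.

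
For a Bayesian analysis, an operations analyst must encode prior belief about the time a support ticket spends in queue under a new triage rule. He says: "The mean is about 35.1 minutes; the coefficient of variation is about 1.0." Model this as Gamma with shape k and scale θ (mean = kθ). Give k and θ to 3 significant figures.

For Gamma(k, scale θ): mean = kθ, variance = kθ², so CV = 1/√k.
CV = 1.0, hence k = 1/CV² = 1.
Then θ = mean/k = 35.1/1 = 35.1.

k ≈ 1, θ ≈ 35.1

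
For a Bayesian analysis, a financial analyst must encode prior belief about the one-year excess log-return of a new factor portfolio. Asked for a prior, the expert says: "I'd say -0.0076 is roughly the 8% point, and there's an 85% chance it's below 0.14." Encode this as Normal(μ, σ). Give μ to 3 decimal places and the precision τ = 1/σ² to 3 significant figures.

μ = 0.077, τ = 274

The p-quantile of Normal(μ,σ) is μ + z_p·σ, with z_{0.08} = -1.405 and z_{0.85} = 1.036.
Eliminate σ: μ = (z₂·x₁ − z₁·x₂)/(z₂ − z₁) = (1.036·-0.0076 − (-1.405)·0.14)/2.442 = 0.077.
Then σ = (x₂ − x₁)/(z₂ − z₁) = (0.14 − -0.0076)/2.442 = 0.060.
Precision τ = 1/σ² = 1/0.06045² = 274.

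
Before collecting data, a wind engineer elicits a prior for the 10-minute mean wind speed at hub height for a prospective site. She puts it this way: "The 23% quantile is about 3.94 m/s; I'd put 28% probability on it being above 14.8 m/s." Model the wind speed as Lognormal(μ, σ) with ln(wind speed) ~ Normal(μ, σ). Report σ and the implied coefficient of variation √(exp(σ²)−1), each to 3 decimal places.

If T ~ Lognormal(μ,σ) then ln T ~ Normal(μ,σ), so the p-quantile of ln T is μ + z_p·σ.
ln(3.94) = 1.371 and ln(14.8) = 2.695; z_{0.23} = -0.7388, z_{0.72} = 0.5828.
σ = (2.695 − 1.371)/(0.5828 − (-0.7388)) = 1.001.
μ = 1.371 − (-0.7388)·1.001 = 2.111.
CV = √(exp(σ²)−1) = √(exp(1.0027)−1) = 1.314.

σ ≈ 1.001, CV ≈ 1.314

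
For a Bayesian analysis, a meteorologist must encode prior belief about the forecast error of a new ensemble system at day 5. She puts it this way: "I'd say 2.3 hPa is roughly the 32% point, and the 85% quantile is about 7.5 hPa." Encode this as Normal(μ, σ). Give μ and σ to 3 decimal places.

μ = 3.917, σ = 3.457

The p-quantile of Normal(μ,σ) is μ + z_p·σ, with z_{0.32} = -0.4677 and z_{0.85} = 1.036.
Eliminate σ: μ = (z₂·x₁ − z₁·x₂)/(z₂ − z₁) = (1.036·2.3 − (-0.4677)·7.5)/1.504 = 3.917.
Then σ = (x₂ − x₁)/(z₂ − z₁) = (7.5 − 2.3)/1.504 = 3.457.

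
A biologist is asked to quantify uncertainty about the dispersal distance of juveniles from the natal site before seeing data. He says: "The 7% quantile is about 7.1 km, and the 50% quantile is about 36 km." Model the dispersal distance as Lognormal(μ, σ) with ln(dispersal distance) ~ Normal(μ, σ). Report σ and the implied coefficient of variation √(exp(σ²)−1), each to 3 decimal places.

If T ~ Lognormal(μ,σ) then ln T ~ Normal(μ,σ), so the p-quantile of ln T is μ + z_p·σ.
ln(7.1) = 1.96 and ln(36) = 3.584; z_{0.07} = -1.476, z_{0.5} = 0.
σ = (3.584 − 1.96)/(0 − (-1.476)) = 1.100.
μ = 1.96 − (-1.476)·1.100 = 3.584.
CV = √(exp(σ²)−1) = √(exp(1.2101)−1) = 1.534.

σ ≈ 1.100, CV ≈ 1.534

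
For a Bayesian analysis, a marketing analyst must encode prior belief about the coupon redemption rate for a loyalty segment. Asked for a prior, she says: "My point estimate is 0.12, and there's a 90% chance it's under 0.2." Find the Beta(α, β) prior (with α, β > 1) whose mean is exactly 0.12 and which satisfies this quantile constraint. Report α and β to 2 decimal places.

With mean 0.12 fixed, write α = 0.12s, β = 0.88s where s = α+β.
Need P(θ < 0.2) = 0.9 under Beta(0.12s, 0.88s). Normal approximation: (q−m)/√(m(1−m)/s) ≈ z_{0.9} = 1.28, so s ≈ 0.12·0.88·(1.28)²/(0.2−0.12)² = 27.1.
At s = 27.1: P(θ<0.2) ≈ 0.893. Adjusting to match 0.9 gives s ≈ 29.41.
So α = 0.12·29.41 ≈ 3.53, β = 0.88·29.41 ≈ 25.88.

α ≈ 3.53, β ≈ 25.88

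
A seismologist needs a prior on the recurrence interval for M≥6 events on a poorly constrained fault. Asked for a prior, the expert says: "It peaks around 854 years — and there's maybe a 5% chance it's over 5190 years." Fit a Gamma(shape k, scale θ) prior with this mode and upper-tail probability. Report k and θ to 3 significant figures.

k ≈ 1.7, θ ≈ 1220

Gamma(k,θ) with k>1 has mode (k−1)θ, so θ = 854/(k−1).
Need P(X < 5190) = 0.95 with θ tied to k this way. Start at k = 2, θ = 854: P(X<5190) ≈ 0.984.
Too high — lower k to spread out. Iterating converges to k ≈ 1.7.
Then θ = 854/(1.7−1) ≈ 1220.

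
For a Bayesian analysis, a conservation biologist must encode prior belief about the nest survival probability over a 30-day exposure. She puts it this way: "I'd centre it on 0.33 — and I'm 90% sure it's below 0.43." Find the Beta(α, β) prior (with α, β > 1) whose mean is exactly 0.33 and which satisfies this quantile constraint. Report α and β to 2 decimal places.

α ≈ 12.32, β ≈ 25.02

With mean 0.33 fixed, write α = 0.33s, β = 0.67s where s = α+β.
Need P(θ < 0.43) = 0.9 under Beta(0.33s, 0.67s). Normal approximation: (q−m)/√(m(1−m)/s) ≈ z_{0.9} = 1.28, so s ≈ 0.33·0.67·(1.28)²/(0.43−0.33)² = 36.3.
At s = 36.3: P(θ<0.43) ≈ 0.897. Adjusting to match 0.9 gives s ≈ 37.34.
So α = 0.33·37.34 ≈ 12.32, β = 0.67·37.34 ≈ 25.02.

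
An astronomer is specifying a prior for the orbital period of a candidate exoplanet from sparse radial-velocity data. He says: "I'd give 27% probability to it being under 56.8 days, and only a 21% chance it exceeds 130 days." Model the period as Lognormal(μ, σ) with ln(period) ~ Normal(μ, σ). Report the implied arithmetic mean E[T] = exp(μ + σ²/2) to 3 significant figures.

If T ~ Lognormal(μ,σ) then ln T ~ Normal(μ,σ), so the p-quantile of ln T is μ + z_p·σ.
ln(56.8) = 4.04 and ln(130) = 4.868; z_{0.27} = -0.6128, z_{0.79} = 0.8064.
σ = (4.868 − 4.04)/(0.8064 − (-0.6128)) = 0.583.
μ = 4.04 − (-0.6128)·0.583 = 4.397.
E[T] = exp(μ + σ²/2) = exp(4.397 + 0.1702) = 96.3 days.

E[T] ≈ 96.3 days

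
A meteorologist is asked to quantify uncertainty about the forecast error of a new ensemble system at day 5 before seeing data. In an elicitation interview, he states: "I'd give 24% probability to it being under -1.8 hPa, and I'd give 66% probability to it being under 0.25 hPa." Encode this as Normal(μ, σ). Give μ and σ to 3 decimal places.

The p-quantile of Normal(μ,σ) is μ + z_p·σ, with z_{0.24} = -0.7063 and z_{0.66} = 0.4125.
Eliminate σ: μ = (z₂·x₁ − z₁·x₂)/(z₂ − z₁) = (0.4125·-1.8 − (-0.7063)·0.25)/1.119 = -0.506.
Then σ = (x₂ − x₁)/(z₂ − z₁) = (0.25 − -1.8)/1.119 = 1.832.

μ = -0.506, σ = 1.832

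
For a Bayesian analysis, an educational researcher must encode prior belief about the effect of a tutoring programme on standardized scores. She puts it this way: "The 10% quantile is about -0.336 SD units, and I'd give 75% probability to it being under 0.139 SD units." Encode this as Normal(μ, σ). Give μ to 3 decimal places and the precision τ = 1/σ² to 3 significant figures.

The p-quantile of Normal(μ,σ) is μ + z_p·σ, with z_{0.1} = -1.282 and z_{0.75} = 0.6745.
Eliminate σ: μ = (z₂·x₁ − z₁·x₂)/(z₂ − z₁) = (0.6745·-0.336 − (-1.282)·0.139)/1.956 = -0.025.
Then σ = (x₂ − x₁)/(z₂ − z₁) = (0.139 − -0.336)/1.956 = 0.243.
Precision τ = 1/σ² = 1/0.2428² = 17.

μ = -0.025, τ = 17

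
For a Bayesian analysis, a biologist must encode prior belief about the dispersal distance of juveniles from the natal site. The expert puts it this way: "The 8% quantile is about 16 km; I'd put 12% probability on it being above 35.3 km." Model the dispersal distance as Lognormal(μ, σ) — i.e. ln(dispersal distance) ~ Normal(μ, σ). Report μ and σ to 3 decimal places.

μ ≈ 3.204, σ ≈ 0.307

If T ~ Lognormal(μ,σ) then ln T ~ Normal(μ,σ), so the p-quantile of ln T is μ + z_p·σ.
ln(16) = 2.773 and ln(35.3) = 3.564; z_{0.08} = -1.405, z_{0.88} = 1.175.
σ = (3.564 − 2.773)/(1.175 − (-1.405)) = 0.307.
μ = 2.773 − (-1.405)·0.307 = 3.204.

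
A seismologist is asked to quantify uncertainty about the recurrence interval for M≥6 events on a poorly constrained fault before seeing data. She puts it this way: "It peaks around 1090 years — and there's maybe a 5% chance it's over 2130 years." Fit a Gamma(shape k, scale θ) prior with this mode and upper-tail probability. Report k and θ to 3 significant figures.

Gamma(k,θ) with k>1 has mode (k−1)θ, so θ = 1090/(k−1).
Need P(X < 2130) = 0.95 with θ tied to k this way. Start at k = 2, θ = 1090: P(X<2130) ≈ 0.581.
Too low — raise k to concentrate. Iterating converges to k ≈ 7.18.
Then θ = 1090/(7.18−1) ≈ 176.

k ≈ 7.18, θ ≈ 176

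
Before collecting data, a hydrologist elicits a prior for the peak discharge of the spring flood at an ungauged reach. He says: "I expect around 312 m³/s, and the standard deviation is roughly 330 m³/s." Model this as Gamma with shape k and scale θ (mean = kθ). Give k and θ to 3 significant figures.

For Gamma(k, scale θ): mean = kθ, variance = kθ², so CV = 1/√k.
CV = SD/mean = 330/312 = 1.058, hence k = 1/CV² = 0.894.
Then θ = mean/k = 312/0.894 = 349.

k ≈ 0.894, θ ≈ 349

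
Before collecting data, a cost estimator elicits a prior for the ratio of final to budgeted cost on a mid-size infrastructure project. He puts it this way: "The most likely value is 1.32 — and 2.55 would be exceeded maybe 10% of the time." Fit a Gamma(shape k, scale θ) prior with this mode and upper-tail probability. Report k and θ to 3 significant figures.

Gamma(k,θ) with k>1 has mode (k−1)θ, so θ = 1.32/(k−1).
Need P(X < 2.55) = 0.9 with θ tied to k this way. Start at k = 2, θ = 1.32: P(X<2.55) ≈ 0.575.
Too low — raise k to concentrate. Iterating converges to k ≈ 5.41.
Then θ = 1.32/(5.41−1) ≈ 0.299.

k ≈ 5.41, θ ≈ 0.299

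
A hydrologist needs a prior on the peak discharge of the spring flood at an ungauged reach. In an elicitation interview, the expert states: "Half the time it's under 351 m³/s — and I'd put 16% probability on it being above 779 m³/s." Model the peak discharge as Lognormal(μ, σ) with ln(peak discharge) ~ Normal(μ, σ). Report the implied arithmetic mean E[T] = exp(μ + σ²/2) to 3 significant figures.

E[T] ≈ 484 m³/s

If T ~ Lognormal(μ,σ) then ln T ~ Normal(μ,σ), so the p-quantile of ln T is μ + z_p·σ.
ln(351) = 5.861 and ln(779) = 6.658; z_{0.5} = 0, z_{0.84} = 0.9945.
σ = (6.658 − 5.861)/(0.9945 − (0)) = 0.802.
μ = 5.861 − (0)·0.802 = 5.861.
E[T] = exp(μ + σ²/2) = exp(5.861 + 0.3213) = 484 m³/s.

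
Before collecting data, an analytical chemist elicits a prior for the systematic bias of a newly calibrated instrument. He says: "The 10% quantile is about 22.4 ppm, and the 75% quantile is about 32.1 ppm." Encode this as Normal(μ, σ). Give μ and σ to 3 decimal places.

μ = 28.755, σ = 4.959

The p-quantile of Normal(μ,σ) is μ + z_p·σ, with z_{0.1} = -1.282 and z_{0.75} = 0.6745.
Eliminate σ: μ = (z₂·x₁ − z₁·x₂)/(z₂ − z₁) = (0.6745·22.4 − (-1.282)·32.1)/1.956 = 28.755.
Then σ = (x₂ − x₁)/(z₂ − z₁) = (32.1 − 22.4)/1.956 = 4.959.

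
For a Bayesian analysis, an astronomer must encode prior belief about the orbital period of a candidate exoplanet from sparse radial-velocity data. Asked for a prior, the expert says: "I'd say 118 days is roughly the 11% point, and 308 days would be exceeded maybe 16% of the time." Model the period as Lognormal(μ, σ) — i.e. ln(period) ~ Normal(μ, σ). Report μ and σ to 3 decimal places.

μ ≈ 5.301, σ ≈ 0.432

If T ~ Lognormal(μ,σ) then ln T ~ Normal(μ,σ), so the p-quantile of ln T is μ + z_p·σ.
ln(118) = 4.771 and ln(308) = 5.73; z_{0.11} = -1.227, z_{0.84} = 0.9945.
σ = (5.73 − 4.771)/(0.9945 − (-1.227)) = 0.432.
μ = 4.771 − (-1.227)·0.432 = 5.301.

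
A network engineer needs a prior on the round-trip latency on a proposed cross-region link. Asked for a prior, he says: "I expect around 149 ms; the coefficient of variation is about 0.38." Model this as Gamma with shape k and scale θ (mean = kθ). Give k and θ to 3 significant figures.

k ≈ 6.93, θ ≈ 21.5

For Gamma(k, scale θ): mean = kθ, variance = kθ², so CV = 1/√k.
CV = 0.38, hence k = 1/CV² = 6.93.
Then θ = mean/k = 149/6.93 = 21.5.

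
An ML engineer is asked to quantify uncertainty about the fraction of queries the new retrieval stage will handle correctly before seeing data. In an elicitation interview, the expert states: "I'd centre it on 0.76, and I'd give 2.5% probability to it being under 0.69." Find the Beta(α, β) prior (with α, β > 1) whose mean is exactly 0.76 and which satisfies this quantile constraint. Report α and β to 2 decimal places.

With mean 0.76 fixed, write α = 0.76s, β = 0.24s where s = α+β.
Need P(θ < 0.69) = 0.025 under Beta(0.76s, 0.24s). Normal approximation: (q−m)/√(m(1−m)/s) ≈ z_{0.025} = -1.96, so s ≈ 0.76·0.24·(-1.96)²/(0.69−0.76)² = 143.0.
At s = 143.0: P(θ<0.69) ≈ 0.030. Adjusting to match 0.025 gives s ≈ 155.20.
So α = 0.76·155.20 ≈ 117.96, β = 0.24·155.20 ≈ 37.25.

α ≈ 117.96, β ≈ 37.25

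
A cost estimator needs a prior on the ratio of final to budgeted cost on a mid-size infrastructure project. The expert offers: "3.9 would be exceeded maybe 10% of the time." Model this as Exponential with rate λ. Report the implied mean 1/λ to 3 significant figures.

P(T > 3.9) = e^(−λ·3.9) = 0.1, so λ = −ln(0.1)/3.9 = 0.59.
Mean = 1/λ = 1.69.

mean ≈ 1.69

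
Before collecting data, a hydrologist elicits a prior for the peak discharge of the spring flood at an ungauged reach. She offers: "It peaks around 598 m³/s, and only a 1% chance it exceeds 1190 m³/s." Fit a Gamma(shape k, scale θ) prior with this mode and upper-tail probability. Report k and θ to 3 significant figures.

Gamma(k,θ) with k>1 has mode (k−1)θ, so θ = 598/(k−1).
Need P(X < 1190) = 0.99 with θ tied to k this way. Start at k = 2, θ = 598: P(X<1190) ≈ 0.591.
Too low — raise k to concentrate. Iterating converges to k ≈ 11.4.
Then θ = 598/(11.4−1) ≈ 57.6.

k ≈ 11.4, θ ≈ 57.6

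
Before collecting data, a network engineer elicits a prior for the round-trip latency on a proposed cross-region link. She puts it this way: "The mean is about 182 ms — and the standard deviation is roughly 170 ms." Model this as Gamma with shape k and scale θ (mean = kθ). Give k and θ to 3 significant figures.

For Gamma(k, scale θ): mean = kθ, variance = kθ², so CV = 1/√k.
CV = SD/mean = 170/182 = 0.9341, hence k = 1/CV² = 1.15.
Then θ = mean/k = 182/1.15 = 159.

k ≈ 1.15, θ ≈ 159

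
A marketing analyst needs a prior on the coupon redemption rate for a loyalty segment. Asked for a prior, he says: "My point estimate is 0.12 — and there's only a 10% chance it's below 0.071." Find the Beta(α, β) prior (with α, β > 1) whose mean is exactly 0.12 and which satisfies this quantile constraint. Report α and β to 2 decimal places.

α ≈ 7.57, β ≈ 55.48

With mean 0.12 fixed, write α = 0.12s, β = 0.88s where s = α+β.
Need P(θ < 0.071) = 0.1 under Beta(0.12s, 0.88s). Normal approximation: (q−m)/√(m(1−m)/s) ≈ z_{0.1} = -1.28, so s ≈ 0.12·0.88·(-1.28)²/(0.071−0.12)² = 72.2.
At s = 72.2: P(θ<0.071) ≈ 0.083. Adjusting to match 0.1 gives s ≈ 63.05.
So α = 0.12·63.05 ≈ 7.57, β = 0.88·63.05 ≈ 55.48.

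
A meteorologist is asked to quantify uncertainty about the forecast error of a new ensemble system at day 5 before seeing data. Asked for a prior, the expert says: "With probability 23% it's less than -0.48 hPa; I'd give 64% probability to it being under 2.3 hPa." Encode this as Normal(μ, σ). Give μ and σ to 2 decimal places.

μ = 1.39, σ = 2.53

For Normal(μ,σ), the p-quantile is μ + z_p·σ. Here z_{0.23} = -0.7388, z_{0.64} = 0.3585.
So -0.48 = μ − 0.7388σ and 2.3 = μ + 0.3585σ.
Subtracting: σ = (2.3 − -0.48)/(0.3585 − (-0.7388)) = 2.53.
Then μ = -0.48 − (-0.7388)·2.53 = 1.39.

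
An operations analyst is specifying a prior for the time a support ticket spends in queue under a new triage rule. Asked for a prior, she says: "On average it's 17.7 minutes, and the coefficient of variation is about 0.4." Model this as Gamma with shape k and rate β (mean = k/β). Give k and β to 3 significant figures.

For Gamma(k, rate β): mean = k/β, variance = k/β², so CV = 1/√k.
CV = 0.4, hence k = 1/CV² = 6.25.
Then β = k/mean = 6.25/17.7 = 0.353.

k ≈ 6.25, β ≈ 0.353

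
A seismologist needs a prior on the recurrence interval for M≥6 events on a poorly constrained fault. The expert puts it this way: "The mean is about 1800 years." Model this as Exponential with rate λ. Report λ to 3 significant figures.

Exponential mean = 1/λ, so λ = 1/1800.0 = 0.000556.

λ ≈ 0.000556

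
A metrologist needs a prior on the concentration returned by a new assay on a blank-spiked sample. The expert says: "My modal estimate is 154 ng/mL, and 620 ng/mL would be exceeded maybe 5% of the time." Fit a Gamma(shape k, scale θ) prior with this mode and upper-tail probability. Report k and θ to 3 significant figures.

k ≈ 2.3, θ ≈ 119

Gamma(k,θ) with k>1 has mode (k−1)θ, so θ = 154/(k−1).
Need P(X < 620) = 0.95 with θ tied to k this way. Start at k = 2, θ = 154: P(X<620) ≈ 0.910.
Too low — raise k to concentrate. Iterating converges to k ≈ 2.3.
Then θ = 154/(2.3−1) ≈ 119.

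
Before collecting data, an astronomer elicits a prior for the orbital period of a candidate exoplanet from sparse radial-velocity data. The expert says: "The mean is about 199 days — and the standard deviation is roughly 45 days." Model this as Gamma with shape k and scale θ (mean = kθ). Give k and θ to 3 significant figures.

For Gamma(k, scale θ): mean = kθ, variance = kθ², so CV = 1/√k.
CV = SD/mean = 45/199 = 0.2261, hence k = 1/CV² = 19.6.
Then θ = mean/k = 199/19.6 = 10.2.

k ≈ 19.6, θ ≈ 10.2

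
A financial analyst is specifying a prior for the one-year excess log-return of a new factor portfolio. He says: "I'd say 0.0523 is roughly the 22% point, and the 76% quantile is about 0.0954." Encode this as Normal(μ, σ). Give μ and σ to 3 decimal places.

For Normal(μ,σ), the p-quantile is μ + z_p·σ. Here z_{0.22} = -0.7722, z_{0.76} = 0.7063.
So 0.0523 = μ − 0.7722σ and 0.0954 = μ + 0.7063σ.
Subtracting: σ = (0.0954 − 0.0523)/(0.7063 − (-0.7722)) = 0.029.
Then μ = 0.0523 − (-0.7722)·0.029 = 0.075.

μ = 0.075, σ = 0.029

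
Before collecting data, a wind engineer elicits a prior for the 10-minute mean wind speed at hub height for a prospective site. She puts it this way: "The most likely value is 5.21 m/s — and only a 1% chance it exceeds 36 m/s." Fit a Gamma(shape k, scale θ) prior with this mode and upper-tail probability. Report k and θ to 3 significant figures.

Gamma(k,θ) with k>1 has mode (k−1)θ, so θ = 5.21/(k−1).
Need P(X < 36) = 0.99 with θ tied to k this way. Start at k = 2, θ = 5.21: P(X<36) ≈ 0.992.
Too high — lower k to spread out. Iterating converges to k ≈ 1.95.
Then θ = 5.21/(1.95−1) ≈ 5.51.

k ≈ 1.95, θ ≈ 5.51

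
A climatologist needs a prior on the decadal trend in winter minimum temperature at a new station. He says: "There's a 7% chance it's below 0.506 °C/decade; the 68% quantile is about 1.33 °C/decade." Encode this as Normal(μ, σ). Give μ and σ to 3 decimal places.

The p-quantile of Normal(μ,σ) is μ + z_p·σ, with z_{0.07} = -1.476 and z_{0.68} = 0.4677.
Eliminate σ: μ = (z₂·x₁ − z₁·x₂)/(z₂ − z₁) = (0.4677·0.506 − (-1.476)·1.33)/1.943 = 1.132.
Then σ = (x₂ − x₁)/(z₂ − z₁) = (1.33 − 0.506)/1.943 = 0.424.

μ = 1.132, σ = 0.424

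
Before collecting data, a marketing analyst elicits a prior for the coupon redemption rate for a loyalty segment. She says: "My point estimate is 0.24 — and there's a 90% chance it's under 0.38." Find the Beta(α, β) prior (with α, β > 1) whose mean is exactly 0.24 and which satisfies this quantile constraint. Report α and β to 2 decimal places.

α ≈ 3.90, β ≈ 12.34

With mean 0.24 fixed, write α = 0.24s, β = 0.76s where s = α+β.
Need P(θ < 0.38) = 0.9 under Beta(0.24s, 0.76s). Normal approximation: (q−m)/√(m(1−m)/s) ≈ z_{0.9} = 1.28, so s ≈ 0.24·0.76·(1.28)²/(0.38−0.24)² = 15.3.
At s = 15.3: P(θ<0.38) ≈ 0.894. Adjusting to match 0.9 gives s ≈ 16.23.
So α = 0.24·16.23 ≈ 3.90, β = 0.76·16.23 ≈ 12.34.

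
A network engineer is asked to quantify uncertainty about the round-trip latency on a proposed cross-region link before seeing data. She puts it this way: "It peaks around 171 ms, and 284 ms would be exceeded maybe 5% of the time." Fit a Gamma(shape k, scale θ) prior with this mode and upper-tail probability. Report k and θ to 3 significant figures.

k ≈ 11.9, θ ≈ 15.8

Gamma(k,θ) with k>1 has mode (k−1)θ, so θ = 171/(k−1).
Need P(X < 284) = 0.95 with θ tied to k this way. Start at k = 2, θ = 171: P(X<284) ≈ 0.494.
Too low — raise k to concentrate. Iterating converges to k ≈ 11.9.
Then θ = 171/(11.9−1) ≈ 15.8.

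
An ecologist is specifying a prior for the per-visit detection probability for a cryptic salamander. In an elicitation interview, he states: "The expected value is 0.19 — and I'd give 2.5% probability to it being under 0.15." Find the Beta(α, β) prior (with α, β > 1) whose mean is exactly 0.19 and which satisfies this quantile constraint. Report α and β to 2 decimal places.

α ≈ 64.12, β ≈ 273.36

With mean 0.19 fixed, write α = 0.19s, β = 0.81s where s = α+β.
Need P(θ < 0.15) = 0.025 under Beta(0.19s, 0.81s). Normal approximation: (q−m)/√(m(1−m)/s) ≈ z_{0.025} = -1.96, so s ≈ 0.19·0.81·(-1.96)²/(0.15−0.19)² = 369.5.
At s = 369.5: P(θ<0.15) ≈ 0.020. Adjusting to match 0.025 gives s ≈ 337.48.
So α = 0.19·337.48 ≈ 64.12, β = 0.81·337.48 ≈ 273.36.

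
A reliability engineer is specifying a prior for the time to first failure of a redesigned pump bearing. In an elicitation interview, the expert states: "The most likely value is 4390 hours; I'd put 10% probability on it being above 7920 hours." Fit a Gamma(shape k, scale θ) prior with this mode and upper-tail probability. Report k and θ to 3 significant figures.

k ≈ 6.47, θ ≈ 803

Gamma(k,θ) with k>1 has mode (k−1)θ, so θ = 4390/(k−1).
Need P(X < 7920) = 0.9 with θ tied to k this way. Start at k = 2, θ = 4390: P(X<7920) ≈ 0.538.
Too low — raise k to concentrate. Iterating converges to k ≈ 6.47.
Then θ = 4390/(6.47−1) ≈ 803.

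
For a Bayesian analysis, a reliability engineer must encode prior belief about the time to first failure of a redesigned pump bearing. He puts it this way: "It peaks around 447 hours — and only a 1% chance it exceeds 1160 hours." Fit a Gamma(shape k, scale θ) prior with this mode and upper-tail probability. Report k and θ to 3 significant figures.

k ≈ 6.12, θ ≈ 87.3

Gamma(k,θ) with k>1 has mode (k−1)θ, so θ = 447/(k−1).
Need P(X < 1160) = 0.99 with θ tied to k this way. Start at k = 2, θ = 447: P(X<1160) ≈ 0.732.
Too low — raise k to concentrate. Iterating converges to k ≈ 6.12.
Then θ = 447/(6.12−1) ≈ 87.3.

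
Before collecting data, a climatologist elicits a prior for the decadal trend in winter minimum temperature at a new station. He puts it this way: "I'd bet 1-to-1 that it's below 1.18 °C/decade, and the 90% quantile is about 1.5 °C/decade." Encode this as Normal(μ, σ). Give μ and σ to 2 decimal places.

μ = 1.18, σ = 0.25

The p-quantile of Normal(μ,σ) is μ + z_p·σ, with z_{0.5} = 0 and z_{0.9} = 1.282.
Eliminate σ: μ = (z₂·x₁ − z₁·x₂)/(z₂ − z₁) = (1.282·1.18 − (0)·1.5)/1.282 = 1.18.
Then σ = (x₂ − x₁)/(z₂ − z₁) = (1.5 − 1.18)/1.282 = 0.25.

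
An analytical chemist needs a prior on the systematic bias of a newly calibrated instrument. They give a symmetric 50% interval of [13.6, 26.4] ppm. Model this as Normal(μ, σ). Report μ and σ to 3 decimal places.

A symmetric 50% interval runs μ ± z·σ with z = 0.6745.
Half-width = 6.4, so σ = 6.4/0.6745 = 9.489.
μ is the interval midpoint, 20.000.

μ = 20.000, σ = 9.489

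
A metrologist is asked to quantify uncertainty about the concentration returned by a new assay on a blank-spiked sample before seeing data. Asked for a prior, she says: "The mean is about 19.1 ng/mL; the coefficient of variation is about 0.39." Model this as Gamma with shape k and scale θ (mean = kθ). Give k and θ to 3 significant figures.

k ≈ 6.57, θ ≈ 2.91

For Gamma(k, scale θ): mean = kθ, variance = kθ², so CV = 1/√k.
CV = 0.39, hence k = 1/CV² = 6.57.
Then θ = mean/k = 19.1/6.57 = 2.91.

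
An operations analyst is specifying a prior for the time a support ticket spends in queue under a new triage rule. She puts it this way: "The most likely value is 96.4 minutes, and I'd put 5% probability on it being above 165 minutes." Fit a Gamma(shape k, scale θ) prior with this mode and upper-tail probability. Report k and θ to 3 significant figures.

k ≈ 10.7, θ ≈ 9.97

Gamma(k,θ) with k>1 has mode (k−1)θ, so θ = 96.4/(k−1).
Need P(X < 165) = 0.95 with θ tied to k this way. Start at k = 2, θ = 96.4: P(X<165) ≈ 0.510.
Too low — raise k to concentrate. Iterating converges to k ≈ 10.7.
Then θ = 96.4/(10.7−1) ≈ 9.97.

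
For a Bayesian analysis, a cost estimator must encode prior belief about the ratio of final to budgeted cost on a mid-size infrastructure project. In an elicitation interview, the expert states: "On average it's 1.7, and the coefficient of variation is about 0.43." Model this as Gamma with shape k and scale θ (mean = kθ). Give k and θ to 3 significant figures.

k ≈ 5.41, θ ≈ 0.314

For Gamma(k, scale θ): mean = kθ, variance = kθ², so CV = 1/√k.
CV = 0.43, hence k = 1/CV² = 5.41.
Then θ = mean/k = 1.7/5.41 = 0.314.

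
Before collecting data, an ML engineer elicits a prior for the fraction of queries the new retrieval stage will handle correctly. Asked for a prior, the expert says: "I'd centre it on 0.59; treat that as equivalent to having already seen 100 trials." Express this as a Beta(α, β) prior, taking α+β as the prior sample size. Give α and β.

Under the effective-sample-size interpretation, Beta(α, β) has prior mean α/(α+β) and prior sample size α+β.
So α+β = 100 and α/(α+β) = 0.59, giving α = 0.59·100 = 59 and β = 100 − 59 = 41.

α = 59, β = 41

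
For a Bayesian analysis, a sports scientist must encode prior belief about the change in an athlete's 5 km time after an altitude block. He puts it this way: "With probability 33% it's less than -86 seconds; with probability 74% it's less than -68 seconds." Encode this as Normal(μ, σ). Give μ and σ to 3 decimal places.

The p-quantile of Normal(μ,σ) is μ + z_p·σ, with z_{0.33} = -0.4399 and z_{0.74} = 0.6433.
Eliminate σ: μ = (z₂·x₁ − z₁·x₂)/(z₂ − z₁) = (0.6433·-86 − (-0.4399)·-68)/1.083 = -78.690.
Then σ = (x₂ − x₁)/(z₂ − z₁) = (-68 − -86)/1.083 = 16.617.

μ = -78.690, σ = 16.617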